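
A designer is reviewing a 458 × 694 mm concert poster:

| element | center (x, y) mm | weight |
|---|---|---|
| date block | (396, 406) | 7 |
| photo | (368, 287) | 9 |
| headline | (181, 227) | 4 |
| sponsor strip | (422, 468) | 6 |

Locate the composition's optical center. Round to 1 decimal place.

Weights sum to 7 + 9 + 4 + 6 = 26.
Σw·x = 7·396 + 9·368 + 4·181 + 6·422 = 9340, so x̄ = 9340/26 ≈ 359.23.
Σw·y = 7·406 + 9·287 + 4·227 + 6·468 = 9141, so ȳ = 9141/26 ≈ 351.58.

(359.2, 351.6)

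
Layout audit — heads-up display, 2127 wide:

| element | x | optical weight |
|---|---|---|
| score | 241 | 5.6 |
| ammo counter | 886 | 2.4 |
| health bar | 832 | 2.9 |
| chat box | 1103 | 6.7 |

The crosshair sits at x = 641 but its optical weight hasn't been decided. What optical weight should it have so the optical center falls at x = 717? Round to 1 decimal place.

w ≈ 8.7

Existing Σw = 17.6 (5.6 + 2.4 + 2.9 + 6.7); existing moment 5.6·241 + 2.4·886 + 2.9·832 + 6.7·1103 = 13278.9.
Balance at x = 717 requires (13278.9 + w·641) / (17.6 + w) = 717.
So w = (717·17.6 − 13278.9)/(641 − 717) = -659.7/-76 ≈ 8.68.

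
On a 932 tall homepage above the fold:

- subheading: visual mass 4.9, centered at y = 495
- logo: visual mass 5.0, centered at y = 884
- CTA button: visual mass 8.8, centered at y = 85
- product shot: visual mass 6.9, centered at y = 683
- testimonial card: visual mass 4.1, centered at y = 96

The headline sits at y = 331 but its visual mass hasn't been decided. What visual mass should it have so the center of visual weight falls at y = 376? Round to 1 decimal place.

w ≈ 34.1

Known weights sum to 4.9 + 5.0 + 8.8 + 6.9 + 4.1 = 29.7; their moment is 4.9·495 + 5.0·884 + 8.8·85 + 6.9·683 + 4.1·96 = 12699.8.
For the centroid to hit 376: (12699.8 + w·331) / (29.7 + w) = 376.
So w = (376·29.7 − 12699.8)/(331 − 376) = -1532.6/-45 ≈ 34.06.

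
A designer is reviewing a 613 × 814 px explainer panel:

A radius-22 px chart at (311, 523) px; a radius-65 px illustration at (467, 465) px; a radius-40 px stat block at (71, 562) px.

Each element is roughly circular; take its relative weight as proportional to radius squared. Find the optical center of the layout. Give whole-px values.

(355, 494)

Weights ∝ r²: chart 22² = 484, illustration 65² = 4225, stat block 40² = 1600; Σw = 6309.
x-moment: 484·311 + 4225·467 + 1600·71 = 2237199; centroid 2237199/6309 ≈ 354.60.
y-moment: 484·523 + 4225·465 + 1600·562 = 3116957; centroid 3116957/6309 ≈ 494.05.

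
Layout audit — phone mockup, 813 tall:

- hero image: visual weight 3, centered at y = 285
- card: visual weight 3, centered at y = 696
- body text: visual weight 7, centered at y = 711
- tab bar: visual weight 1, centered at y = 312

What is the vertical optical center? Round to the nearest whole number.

y ≈ 588

Total weight = 3 + 3 + 7 + 1 = 14.
y-moment: 3·285 + 3·696 + 7·711 + 1·312 = 8232; centroid 8232/14 ≈ 588.00.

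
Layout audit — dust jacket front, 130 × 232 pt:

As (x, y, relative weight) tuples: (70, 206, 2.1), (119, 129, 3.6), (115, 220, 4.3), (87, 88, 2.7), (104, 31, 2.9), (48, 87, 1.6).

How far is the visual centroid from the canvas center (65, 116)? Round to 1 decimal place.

Total weight = 2.1 + 3.6 + 4.3 + 2.7 + 2.9 + 1.6 = 17.2.
Σw·x = 2.1·70 + 3.6·119 + 4.3·115 + 2.7·87 + 2.9·104 + 1.6·48 = 1683.2, so x̄ = 1683.2/17.2 ≈ 97.86.
Σw·y = 2.1·206 + 3.6·129 + 4.3·220 + 2.7·88 + 2.9·31 + 1.6·87 = 2309.7, so ȳ = 2309.7/17.2 ≈ 134.28.
Offset from (65, 116): Δx ≈ 32.86, Δy ≈ 18.28; distance = √(Δx² + Δy²) ≈ 37.61.

≈ 37.6 pt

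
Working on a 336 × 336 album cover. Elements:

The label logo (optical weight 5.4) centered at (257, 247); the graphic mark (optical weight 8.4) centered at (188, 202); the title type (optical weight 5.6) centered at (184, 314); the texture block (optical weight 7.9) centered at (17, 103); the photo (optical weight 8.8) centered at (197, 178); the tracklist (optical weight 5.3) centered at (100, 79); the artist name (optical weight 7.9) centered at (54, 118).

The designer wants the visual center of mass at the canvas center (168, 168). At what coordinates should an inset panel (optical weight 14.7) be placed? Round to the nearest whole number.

(267, 152)

New total weight: (5.4 + 8.4 + 5.6 + 7.9 + 8.8 + 5.3 + 7.9) + 14.7 = 64.0.
Along x: (6821.9 + 14.7·x) / 64.0 = 168 (existing moment 5.4·257 + 8.4·188 + 5.6·184 + 7.9·17 + 8.8·197 + 5.3·100 + 7.9·54 = 6821.9) ⇒ x = (10752.0 − 6821.9) / 14.7 ≈ 267.35.
Along y: (8520.0 + 14.7·y) / 64.0 = 168 (existing moment 5.4·247 + 8.4·202 + 5.6·314 + 7.9·103 + 8.8·178 + 5.3·79 + 7.9·118 = 8520.0) ⇒ y = (10752.0 − 8520.0) / 14.7 ≈ 151.84.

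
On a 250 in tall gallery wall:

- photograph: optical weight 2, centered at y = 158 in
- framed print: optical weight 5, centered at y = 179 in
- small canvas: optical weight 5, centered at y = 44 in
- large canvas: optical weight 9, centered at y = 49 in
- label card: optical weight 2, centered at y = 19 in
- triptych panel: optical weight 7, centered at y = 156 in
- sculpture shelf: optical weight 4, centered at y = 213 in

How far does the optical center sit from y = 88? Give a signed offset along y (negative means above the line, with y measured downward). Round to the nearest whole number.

≈ 25 in

Total weight = 2 + 5 + 5 + 9 + 2 + 7 + 4 = 34.
y-moment: 2·158 + 5·179 + 5·44 + 9·49 + 2·19 + 7·156 + 4·213 = 3854; centroid 3854/34 ≈ 113.35.
Offset from y = 88: 113.35 − 88 ≈ 25.35.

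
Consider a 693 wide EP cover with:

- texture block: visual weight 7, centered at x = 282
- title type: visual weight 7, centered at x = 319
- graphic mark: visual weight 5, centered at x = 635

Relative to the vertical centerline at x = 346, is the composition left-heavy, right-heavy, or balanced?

right-heavy

Σw = 7 + 7 + 5 = 19.
Σw·x = 7·282 + 7·319 + 5·635 = 7382, so x̄ = 7382/19 ≈ 388.53.
388.5 lies right of the midline 346, so the layout is right-heavy.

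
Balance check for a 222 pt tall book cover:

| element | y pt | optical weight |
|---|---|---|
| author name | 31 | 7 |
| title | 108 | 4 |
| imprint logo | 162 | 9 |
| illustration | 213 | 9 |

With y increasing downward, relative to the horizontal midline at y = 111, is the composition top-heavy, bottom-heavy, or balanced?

Total weight = 7 + 4 + 9 + 9 = 29.
Σw·y = 7·31 + 4·108 + 9·162 + 9·213 = 4024, so ȳ = 4024/29 ≈ 138.76.
Since 138.8 is below (larger y than) 111, the composition reads bottom-heavy.

bottom-heavy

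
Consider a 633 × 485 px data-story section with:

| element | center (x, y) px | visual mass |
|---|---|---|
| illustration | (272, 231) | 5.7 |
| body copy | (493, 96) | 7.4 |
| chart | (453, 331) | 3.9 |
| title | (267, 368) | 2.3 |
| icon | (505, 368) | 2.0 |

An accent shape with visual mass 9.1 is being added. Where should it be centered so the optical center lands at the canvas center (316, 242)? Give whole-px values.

(112, 270)

New total weight: (5.7 + 7.4 + 3.9 + 2.3 + 2.0) + 9.1 = 30.4.
x: target moment 30.4×316 = 9606.4; current 5.7·272 + 7.4·493 + 3.9·453 + 2.3·267 + 2.0·505 = 8589.4; the accent shape supplies 1017.0, so x = 1017.0/9.1 ≈ 111.76.
y: target moment 30.4×242 = 7356.8; current 5.7·231 + 7.4·96 + 3.9·331 + 2.3·368 + 2.0·368 = 4900.4; the accent shape supplies 2456.4, so y = 2456.4/9.1 ≈ 269.93.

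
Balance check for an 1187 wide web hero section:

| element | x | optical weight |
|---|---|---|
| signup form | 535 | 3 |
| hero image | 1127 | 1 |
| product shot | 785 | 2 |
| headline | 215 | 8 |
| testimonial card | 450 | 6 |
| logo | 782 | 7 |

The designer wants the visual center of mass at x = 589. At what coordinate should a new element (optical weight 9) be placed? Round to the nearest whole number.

With the new element, Σw becomes 3 + 1 + 2 + 8 + 6 + 7 + 9 = 36.
x: need Σw·x = 36·589 = 21204. Existing = 3·535 + 1·1127 + 2·785 + 8·215 + 6·450 + 7·782 = 14196. Remainder 7008 / 9 ≈ 778.67.

x ≈ 779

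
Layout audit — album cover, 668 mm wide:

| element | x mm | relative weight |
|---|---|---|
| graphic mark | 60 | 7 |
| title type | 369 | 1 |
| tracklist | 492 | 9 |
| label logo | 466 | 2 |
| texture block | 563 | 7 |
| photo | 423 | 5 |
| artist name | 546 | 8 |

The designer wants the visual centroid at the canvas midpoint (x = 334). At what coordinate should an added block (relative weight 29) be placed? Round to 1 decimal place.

x ≈ 211.7

New total weight: (7 + 1 + 9 + 2 + 7 + 5 + 8) + 29 = 68.
x: target moment 68×334 = 22712; current 7·60 + 1·369 + 9·492 + 2·466 + 7·563 + 5·423 + 8·546 = 16573; the added block supplies 6139, so x = 6139/29 ≈ 211.69.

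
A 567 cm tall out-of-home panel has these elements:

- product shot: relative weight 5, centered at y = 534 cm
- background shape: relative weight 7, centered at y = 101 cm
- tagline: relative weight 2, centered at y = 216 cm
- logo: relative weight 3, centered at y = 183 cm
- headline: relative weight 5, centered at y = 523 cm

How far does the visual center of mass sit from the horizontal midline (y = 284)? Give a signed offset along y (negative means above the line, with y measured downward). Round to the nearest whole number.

Σw = 5 + 7 + 2 + 3 + 5 = 22.
Σw·y = 5·534 + 7·101 + 2·216 + 3·183 + 5·523 = 6973, so ȳ = 6973/22 ≈ 316.95.
Offset from y = 284: 316.95 − 284 ≈ 32.95.

≈ 33 cm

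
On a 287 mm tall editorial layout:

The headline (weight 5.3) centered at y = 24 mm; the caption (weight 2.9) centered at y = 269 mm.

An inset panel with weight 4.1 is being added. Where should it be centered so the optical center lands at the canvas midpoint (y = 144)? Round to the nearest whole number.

y ≈ 211

With the inset panel, Σw becomes 5.3 + 2.9 + 4.1 = 12.3.
Along y: (907.3 + 4.1·y) / 12.3 = 144 (existing moment 5.3·24 + 2.9·269 = 907.3) ⇒ y = (1771.2 − 907.3) / 4.1 ≈ 210.71.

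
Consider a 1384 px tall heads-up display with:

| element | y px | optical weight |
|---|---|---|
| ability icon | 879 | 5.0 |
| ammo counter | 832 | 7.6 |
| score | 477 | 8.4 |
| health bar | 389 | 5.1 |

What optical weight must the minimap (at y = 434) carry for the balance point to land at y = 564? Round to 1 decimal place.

w ≈ 15.3

Known weights sum to 5.0 + 7.6 + 8.4 + 5.1 = 26.1; their moment is 5.0·879 + 7.6·832 + 8.4·477 + 5.1·389 = 16708.9.
Set Σw·y/Σw = 564: (16708.9 + 434w) = 564·(26.1 + w).
So w = (564·26.1 − 16708.9)/(434 − 564) = -1988.5/-130 ≈ 15.30.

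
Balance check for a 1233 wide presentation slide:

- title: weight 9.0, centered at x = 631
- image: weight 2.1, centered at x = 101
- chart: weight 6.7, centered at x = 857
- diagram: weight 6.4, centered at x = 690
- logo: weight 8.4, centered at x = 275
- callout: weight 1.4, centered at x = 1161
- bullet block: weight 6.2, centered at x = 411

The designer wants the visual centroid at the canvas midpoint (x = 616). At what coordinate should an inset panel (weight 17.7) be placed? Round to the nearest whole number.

x ≈ 742

New total weight: (9.0 + 2.1 + 6.7 + 6.4 + 8.4 + 1.4 + 6.2) + 17.7 = 57.9.
Along x: (22532.6 + 17.7·x) / 57.9 = 616 (existing moment 9.0·631 + 2.1·101 + 6.7·857 + 6.4·690 + 8.4·275 + 1.4·1161 + 6.2·411 = 22532.6) ⇒ x = (35666.4 − 22532.6) / 17.7 ≈ 742.02.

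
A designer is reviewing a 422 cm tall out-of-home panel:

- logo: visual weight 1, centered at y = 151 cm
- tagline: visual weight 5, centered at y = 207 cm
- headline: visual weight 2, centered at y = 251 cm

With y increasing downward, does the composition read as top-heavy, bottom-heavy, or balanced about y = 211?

Weights sum to 1 + 5 + 2 = 8.
Σw·y = 1·151 + 5·207 + 2·251 = 1688, so ȳ = 1688/8 ≈ 211.00.
That equals the midline 211 — balanced.

balanced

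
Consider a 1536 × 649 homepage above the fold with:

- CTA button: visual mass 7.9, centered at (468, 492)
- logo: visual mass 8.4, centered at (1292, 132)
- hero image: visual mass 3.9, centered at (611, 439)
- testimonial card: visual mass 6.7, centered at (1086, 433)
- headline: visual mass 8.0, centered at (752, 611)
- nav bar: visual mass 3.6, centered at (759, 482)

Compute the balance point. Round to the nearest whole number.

(856, 422)

Total weight = 7.9 + 8.4 + 3.9 + 6.7 + 8.0 + 3.6 = 38.5.
x-moment: 7.9·468 + 8.4·1292 + 3.9·611 + 6.7·1086 + 8.0·752 + 3.6·759 = 32957.5; centroid 32957.5/38.5 ≈ 856.04.
y-moment: 7.9·492 + 8.4·132 + 3.9·439 + 6.7·433 + 8.0·611 + 3.6·482 = 16232.0; centroid 16232.0/38.5 ≈ 421.61.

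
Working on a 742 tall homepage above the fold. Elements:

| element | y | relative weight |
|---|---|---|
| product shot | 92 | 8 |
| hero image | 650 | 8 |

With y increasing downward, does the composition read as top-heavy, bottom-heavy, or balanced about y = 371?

balanced

Total weight = 8 + 8 = 16.
Σw·y = 8·92 + 8·650 = 5936, so ȳ = 5936/16 ≈ 371.00.
The centroid 371.00 matches the midline at 371, so the layout is balanced.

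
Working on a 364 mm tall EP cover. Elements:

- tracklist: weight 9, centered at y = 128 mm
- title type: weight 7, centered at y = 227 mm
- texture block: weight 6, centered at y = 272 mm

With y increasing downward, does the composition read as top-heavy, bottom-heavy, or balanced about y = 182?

bottom-heavy

Weights sum to 9 + 7 + 6 = 22.
y-moment: 9·128 + 7·227 + 6·272 = 4373; centroid 4373/22 ≈ 198.77.
Since 198.8 is below (larger y than) 182, the composition reads bottom-heavy.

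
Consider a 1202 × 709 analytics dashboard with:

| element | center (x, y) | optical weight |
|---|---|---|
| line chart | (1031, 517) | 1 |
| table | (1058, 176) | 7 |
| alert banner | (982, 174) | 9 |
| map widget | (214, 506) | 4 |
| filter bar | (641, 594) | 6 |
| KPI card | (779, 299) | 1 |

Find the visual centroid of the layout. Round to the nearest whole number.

Σw = 1 + 7 + 9 + 4 + 6 + 1 = 28.
x: moment 22756 / weight 28 ≈ 812.71
y: moment 9202 / weight 28 ≈ 328.64

(813, 329)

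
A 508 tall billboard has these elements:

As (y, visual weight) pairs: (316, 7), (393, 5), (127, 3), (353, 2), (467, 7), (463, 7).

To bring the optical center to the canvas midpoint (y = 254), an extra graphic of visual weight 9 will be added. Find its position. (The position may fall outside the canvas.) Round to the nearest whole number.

y ≈ -179

With the extra graphic, Σw becomes 7 + 5 + 3 + 2 + 7 + 7 + 9 = 40.
Along y: (11774 + 9·y) / 40 = 254 (existing moment 7·316 + 5·393 + 3·127 + 2·353 + 7·467 + 7·463 = 11774) ⇒ y = (10160 − 11774) / 9 ≈ -179.33.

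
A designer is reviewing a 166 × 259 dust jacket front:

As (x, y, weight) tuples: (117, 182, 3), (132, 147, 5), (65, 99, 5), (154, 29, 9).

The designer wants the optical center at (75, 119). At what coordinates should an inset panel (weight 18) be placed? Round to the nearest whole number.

(15, 151)

New total weight: (3 + 5 + 5 + 9) + 18 = 40.
x: need Σw·x = 40·75 = 3000. Existing = 3·117 + 5·132 + 5·65 + 9·154 = 2722. Remainder 278 / 18 ≈ 15.44.
y: need Σw·y = 40·119 = 4760. Existing = 3·182 + 5·147 + 5·99 + 9·29 = 2037. Remainder 2723 / 18 ≈ 151.28.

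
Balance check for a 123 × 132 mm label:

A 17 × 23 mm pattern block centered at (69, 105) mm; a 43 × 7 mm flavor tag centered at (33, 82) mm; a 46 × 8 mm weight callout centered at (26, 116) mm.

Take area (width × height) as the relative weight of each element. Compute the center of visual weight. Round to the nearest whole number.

Areas → weights: pattern block 17·23 = 391, flavor tag 43·7 = 301, weight callout 46·8 = 368; Σw = 1060.
Σw·x = 391·69 + 301·33 + 368·26 = 46480, so x̄ = 46480/1060 ≈ 43.85.
Σw·y = 391·105 + 301·82 + 368·116 = 108425, so ȳ = 108425/1060 ≈ 102.29.

(44, 102)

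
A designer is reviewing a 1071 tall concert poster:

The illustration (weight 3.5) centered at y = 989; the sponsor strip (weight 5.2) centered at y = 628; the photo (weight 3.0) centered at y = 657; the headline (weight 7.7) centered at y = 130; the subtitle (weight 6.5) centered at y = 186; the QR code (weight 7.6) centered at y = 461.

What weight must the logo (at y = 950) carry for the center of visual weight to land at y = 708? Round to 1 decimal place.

w ≈ 38.5

Known weights sum to 3.5 + 5.2 + 3.0 + 7.7 + 6.5 + 7.6 = 33.5; their moment is 3.5·989 + 5.2·628 + 3.0·657 + 7.7·130 + 6.5·186 + 7.6·461 = 14411.7.
Set Σw·y/Σw = 708: (14411.7 + 950w) = 708·(33.5 + w).
Rearranging, w·(950 − 708) = 708·33.5 − 14411.7 = 9306.3, so w ≈ 9306.3/242 = 38.46.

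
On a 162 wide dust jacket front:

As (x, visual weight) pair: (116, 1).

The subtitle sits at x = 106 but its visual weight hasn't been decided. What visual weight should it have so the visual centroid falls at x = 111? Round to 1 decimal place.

w ≈ 1.0

The single fixed element contributes weight 1, moment 1·116 = 116.
Balance at x = 111 requires (116 + w·106) / (1 + w) = 111.
Solving: w = (111·1 − 116) / (106 − 111) = -5 / -5 ≈ 1.00.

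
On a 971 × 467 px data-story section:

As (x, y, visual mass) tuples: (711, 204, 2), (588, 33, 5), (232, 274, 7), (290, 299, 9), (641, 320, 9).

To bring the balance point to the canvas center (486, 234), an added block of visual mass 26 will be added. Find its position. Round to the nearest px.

(532, 212)

After adding the added block, total weight = 2 + 5 + 7 + 9 + 9 + 26 = 58.
x: target moment 58×486 = 28188; current 2·711 + 5·588 + 7·232 + 9·290 + 9·641 = 14365; the added block supplies 13823, so x = 13823/26 ≈ 531.65.
y: target moment 58×234 = 13572; current 2·204 + 5·33 + 7·274 + 9·299 + 9·320 = 8062; the added block supplies 5510, so y = 5510/26 ≈ 211.92.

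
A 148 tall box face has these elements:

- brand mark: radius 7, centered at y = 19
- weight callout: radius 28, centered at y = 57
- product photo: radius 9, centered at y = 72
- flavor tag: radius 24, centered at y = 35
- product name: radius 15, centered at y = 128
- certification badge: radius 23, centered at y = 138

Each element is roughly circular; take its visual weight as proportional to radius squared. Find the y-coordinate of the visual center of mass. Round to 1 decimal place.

y ≈ 77.3

r² weights: brand mark 7² = 49, weight callout 28² = 784, product photo 9² = 81, flavor tag 24² = 576, product name 15² = 225, certification badge 23² = 529. Total = 2244.
y: (49·19 + 784·57 + 81·72 + 576·35 + 225·128 + 529·138) / 2244 = 173413 / 2244 ≈ 77.28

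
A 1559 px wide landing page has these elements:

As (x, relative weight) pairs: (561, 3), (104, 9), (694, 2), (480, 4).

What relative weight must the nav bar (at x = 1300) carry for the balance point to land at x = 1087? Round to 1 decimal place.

Fixed elements: Σw = 3 + 9 + 2 + 4 = 18, Σw·x = 3·561 + 9·104 + 2·694 + 4·480 = 5927.
Set Σw·x/Σw = 1087: (5927 + 1300w) = 1087·(18 + w).
Rearranging, w·(1300 − 1087) = 1087·18 − 5927 = 13639, so w ≈ 13639/213 = 64.03.

w ≈ 64.0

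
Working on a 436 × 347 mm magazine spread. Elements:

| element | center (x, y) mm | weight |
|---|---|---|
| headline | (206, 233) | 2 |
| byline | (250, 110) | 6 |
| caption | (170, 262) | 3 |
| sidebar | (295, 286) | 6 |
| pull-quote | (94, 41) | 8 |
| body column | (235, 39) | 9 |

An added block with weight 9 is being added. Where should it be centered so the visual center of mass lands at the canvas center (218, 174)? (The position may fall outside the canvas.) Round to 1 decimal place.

New total weight: (2 + 6 + 3 + 6 + 8 + 9) + 9 = 43.
Along x: (7059 + 9·x) / 43 = 218 (existing moment 2·206 + 6·250 + 3·170 + 6·295 + 8·94 + 9·235 = 7059) ⇒ x = (9374 − 7059) / 9 ≈ 257.22.
Along y: (4307 + 9·y) / 43 = 174 (existing moment 2·233 + 6·110 + 3·262 + 6·286 + 8·41 + 9·39 = 4307) ⇒ y = (7482 − 4307) / 9 ≈ 352.78.

(257.2, 352.8)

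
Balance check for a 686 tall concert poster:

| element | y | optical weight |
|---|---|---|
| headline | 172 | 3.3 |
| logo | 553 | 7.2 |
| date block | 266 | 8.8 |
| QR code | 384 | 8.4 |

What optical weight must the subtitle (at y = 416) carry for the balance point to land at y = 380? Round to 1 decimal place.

w ≈ 11.4

Fixed elements: Σw = 3.3 + 7.2 + 8.8 + 8.4 = 27.7, Σw·y = 3.3·172 + 7.2·553 + 8.8·266 + 8.4·384 = 10115.6.
Balance at y = 380 requires (10115.6 + w·416) / (27.7 + w) = 380.
So w = (380·27.7 − 10115.6)/(416 − 380) = 410.4/36 ≈ 11.40.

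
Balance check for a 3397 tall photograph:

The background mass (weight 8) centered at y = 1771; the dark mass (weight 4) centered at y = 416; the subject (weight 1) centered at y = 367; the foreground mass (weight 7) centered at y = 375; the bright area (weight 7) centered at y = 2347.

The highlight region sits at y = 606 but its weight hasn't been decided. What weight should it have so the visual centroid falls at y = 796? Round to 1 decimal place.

Existing Σw = 27 (8 + 4 + 1 + 7 + 7); existing moment 8·1771 + 4·416 + 1·367 + 7·375 + 7·2347 = 35253.
Set Σw·y/Σw = 796: (35253 + 606w) = 796·(27 + w).
Solving: w = (796·27 − 35253) / (606 − 796) = -13761 / -190 ≈ 72.43.

w ≈ 72.4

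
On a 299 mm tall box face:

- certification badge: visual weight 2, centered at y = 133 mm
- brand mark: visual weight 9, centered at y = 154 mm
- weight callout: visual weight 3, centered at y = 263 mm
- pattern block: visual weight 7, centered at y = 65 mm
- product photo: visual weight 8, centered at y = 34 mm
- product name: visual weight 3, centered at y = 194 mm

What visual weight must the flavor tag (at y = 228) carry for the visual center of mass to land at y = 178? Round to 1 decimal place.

Existing Σw = 32 (2 + 9 + 3 + 7 + 8 + 3); existing moment 2·133 + 9·154 + 3·263 + 7·65 + 8·34 + 3·194 = 3750.
Balance at y = 178 requires (3750 + w·228) / (32 + w) = 178.
So w = (178·32 − 3750)/(228 − 178) = 1946/50 ≈ 38.92.

w ≈ 38.9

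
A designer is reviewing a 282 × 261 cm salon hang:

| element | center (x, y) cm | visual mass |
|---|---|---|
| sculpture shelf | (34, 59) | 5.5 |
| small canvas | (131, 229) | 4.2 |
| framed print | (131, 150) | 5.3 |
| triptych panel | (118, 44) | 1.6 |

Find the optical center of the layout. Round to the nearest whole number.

(98, 130)

Total weight = 5.5 + 4.2 + 5.3 + 1.6 = 16.6.
x: (5.5·34 + 4.2·131 + 5.3·131 + 1.6·118) / 16.6 = 1620.3 / 16.6 ≈ 97.61
y: (5.5·59 + 4.2·229 + 5.3·150 + 1.6·44) / 16.6 = 2151.7 / 16.6 ≈ 129.62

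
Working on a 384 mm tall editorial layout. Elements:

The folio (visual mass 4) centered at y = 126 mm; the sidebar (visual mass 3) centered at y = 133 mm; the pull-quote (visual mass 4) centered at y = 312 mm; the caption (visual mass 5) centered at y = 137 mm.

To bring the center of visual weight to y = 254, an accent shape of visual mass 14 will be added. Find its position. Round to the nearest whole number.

y ≈ 342

After adding the accent shape, total weight = 4 + 3 + 4 + 5 + 14 = 30.
Along y: (2836 + 14·y) / 30 = 254 (existing moment 4·126 + 3·133 + 4·312 + 5·137 = 2836) ⇒ y = (7620 − 2836) / 14 ≈ 341.71.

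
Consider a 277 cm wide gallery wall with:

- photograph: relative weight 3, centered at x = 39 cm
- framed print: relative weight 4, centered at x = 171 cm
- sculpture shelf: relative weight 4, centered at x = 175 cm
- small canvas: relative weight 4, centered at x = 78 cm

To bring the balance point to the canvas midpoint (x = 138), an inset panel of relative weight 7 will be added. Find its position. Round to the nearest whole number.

With the inset panel, Σw becomes 3 + 4 + 4 + 4 + 7 = 22.
x: target moment 22×138 = 3036; current 3·39 + 4·171 + 4·175 + 4·78 = 1813; the inset panel supplies 1223, so x = 1223/7 ≈ 174.71.

x ≈ 175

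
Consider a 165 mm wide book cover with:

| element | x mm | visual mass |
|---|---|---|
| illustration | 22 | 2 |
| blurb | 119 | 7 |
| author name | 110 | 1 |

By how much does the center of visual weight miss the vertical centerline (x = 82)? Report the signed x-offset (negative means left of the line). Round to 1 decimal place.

Σw = 2 + 7 + 1 = 10.
Σw·x = 2·22 + 7·119 + 1·110 = 987, so x̄ = 987/10 ≈ 98.70.
Difference: 98.70 − 82 ≈ 16.70.

≈ 16.7 mm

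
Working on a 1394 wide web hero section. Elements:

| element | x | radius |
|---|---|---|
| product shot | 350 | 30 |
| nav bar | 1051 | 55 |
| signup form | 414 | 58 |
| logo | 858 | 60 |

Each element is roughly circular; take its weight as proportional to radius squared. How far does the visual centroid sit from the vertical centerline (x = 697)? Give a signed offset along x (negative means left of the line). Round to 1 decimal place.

≈ 35.5

Weights ∝ r²: product shot 30² = 900, nav bar 55² = 3025, signup form 58² = 3364, logo 60² = 3600; Σw = 10889.
x: (900·350 + 3025·1051 + 3364·414 + 3600·858) / 10889 = 7975771 / 10889 ≈ 732.46
Against x = 697, that's 732.46 − 697 = 35.46.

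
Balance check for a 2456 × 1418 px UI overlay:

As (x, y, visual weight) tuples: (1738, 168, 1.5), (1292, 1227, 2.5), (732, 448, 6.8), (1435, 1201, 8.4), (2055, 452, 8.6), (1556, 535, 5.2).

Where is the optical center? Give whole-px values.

(1474, 701)

Weights sum to 1.5 + 2.5 + 6.8 + 8.4 + 8.6 + 5.2 = 33.0.
Σw·x = 48632.8; x̄ = 48632.8/33.0 ≈ 1473.72.
Σw·y = 23123.5; ȳ = 23123.5/33.0 ≈ 700.71.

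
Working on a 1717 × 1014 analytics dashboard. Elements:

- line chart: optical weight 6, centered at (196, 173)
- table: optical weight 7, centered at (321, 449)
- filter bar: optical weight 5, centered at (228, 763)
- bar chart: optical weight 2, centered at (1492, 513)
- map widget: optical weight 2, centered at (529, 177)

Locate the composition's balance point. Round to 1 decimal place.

(391.1, 426.2)

Total weight = 6 + 7 + 5 + 2 + 2 = 22.
x: (6·196 + 7·321 + 5·228 + 2·1492 + 2·529) / 22 = 8605 / 22 ≈ 391.14
y: (6·173 + 7·449 + 5·763 + 2·513 + 2·177) / 22 = 9376 / 22 ≈ 426.18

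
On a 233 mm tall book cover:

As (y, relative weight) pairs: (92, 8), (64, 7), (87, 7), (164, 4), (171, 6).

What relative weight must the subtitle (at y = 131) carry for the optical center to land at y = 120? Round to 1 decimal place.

Fixed elements: Σw = 8 + 7 + 7 + 4 + 6 = 32, Σw·y = 8·92 + 7·64 + 7·87 + 4·164 + 6·171 = 3475.
Set Σw·y/Σw = 120: (3475 + 131w) = 120·(32 + w).
Solving: w = (120·32 − 3475) / (131 − 120) = 365 / 11 ≈ 33.18.

w ≈ 33.2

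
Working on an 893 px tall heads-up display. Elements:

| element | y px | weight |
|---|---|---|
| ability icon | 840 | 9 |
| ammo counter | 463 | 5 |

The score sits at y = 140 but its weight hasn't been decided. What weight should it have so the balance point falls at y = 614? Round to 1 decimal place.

Known weights sum to 9 + 5 = 14; their moment is 9·840 + 5·463 = 9875.
Set Σw·y/Σw = 614: (9875 + 140w) = 614·(14 + w).
So w = (614·14 − 9875)/(140 − 614) = -1279/-474 ≈ 2.70.

w ≈ 2.7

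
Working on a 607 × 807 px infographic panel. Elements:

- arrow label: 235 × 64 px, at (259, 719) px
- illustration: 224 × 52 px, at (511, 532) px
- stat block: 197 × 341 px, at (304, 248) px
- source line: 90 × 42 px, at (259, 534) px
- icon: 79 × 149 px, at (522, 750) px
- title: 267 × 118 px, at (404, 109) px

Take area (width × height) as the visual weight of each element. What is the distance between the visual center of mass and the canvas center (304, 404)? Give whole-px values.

≈ 82 px

Areas → weights: arrow label 235·64 = 15040, illustration 224·52 = 11648, stat block 197·341 = 67177, source line 90·42 = 3780, icon 79·149 = 11771, title 267·118 = 31506; Σw = 140922.
Σw·x = 15040·259 + 11648·511 + 67177·304 + 3780·259 + 11771·522 + 31506·404 = 50121202, so x̄ = 50121202/140922 ≈ 355.67.
Σw·y = 15040·719 + 11648·532 + 67177·248 + 3780·534 + 11771·750 + 31506·109 = 47951316, so ȳ = 47951316/140922 ≈ 340.27.
Relative to (304, 404): Δ = (51.67, -63.73); |Δ| = √(51.67² + -63.73²) ≈ 82.04.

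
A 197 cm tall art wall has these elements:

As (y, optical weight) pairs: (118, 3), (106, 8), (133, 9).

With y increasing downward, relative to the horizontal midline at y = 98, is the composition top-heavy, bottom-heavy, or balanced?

bottom-heavy

Σw = 3 + 8 + 9 = 20.
Σw·y = 3·118 + 8·106 + 9·133 = 2399, so ȳ = 2399/20 ≈ 119.95.
Since 120.0 is below (larger y than) 98, the composition reads bottom-heavy.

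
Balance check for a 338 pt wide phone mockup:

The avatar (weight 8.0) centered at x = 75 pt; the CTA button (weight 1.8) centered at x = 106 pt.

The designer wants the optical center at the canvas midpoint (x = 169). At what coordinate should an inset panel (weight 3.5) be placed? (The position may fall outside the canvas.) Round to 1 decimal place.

New total weight: (8.0 + 1.8) + 3.5 = 13.3.
Along x: (790.8 + 3.5·x) / 13.3 = 169 (existing moment 8.0·75 + 1.8·106 = 790.8) ⇒ x = (2247.7 − 790.8) / 3.5 ≈ 416.26.

x ≈ 416.3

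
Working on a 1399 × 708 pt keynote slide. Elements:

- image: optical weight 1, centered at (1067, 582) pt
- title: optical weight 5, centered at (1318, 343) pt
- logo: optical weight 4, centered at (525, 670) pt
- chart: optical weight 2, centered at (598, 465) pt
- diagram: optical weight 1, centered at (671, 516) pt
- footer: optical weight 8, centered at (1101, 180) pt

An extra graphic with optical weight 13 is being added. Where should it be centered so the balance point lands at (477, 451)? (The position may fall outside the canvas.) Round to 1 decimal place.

New total weight: (1 + 5 + 4 + 2 + 1 + 8) + 13 = 34.
x: target moment 34×477 = 16218; current 1·1067 + 5·1318 + 4·525 + 2·598 + 1·671 + 8·1101 = 20432; the extra graphic supplies -4214, so x = -4214/13 ≈ -324.15.
y: target moment 34×451 = 15334; current 1·582 + 5·343 + 4·670 + 2·465 + 1·516 + 8·180 = 7863; the extra graphic supplies 7471, so y = 7471/13 ≈ 574.69.

(-324.2, 574.7)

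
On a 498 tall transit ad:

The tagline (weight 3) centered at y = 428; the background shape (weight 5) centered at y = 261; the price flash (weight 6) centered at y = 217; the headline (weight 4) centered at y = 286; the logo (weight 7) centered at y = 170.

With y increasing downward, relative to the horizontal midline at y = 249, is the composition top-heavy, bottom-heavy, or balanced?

Σw = 3 + 5 + 6 + 4 + 7 = 25.
y: (3·428 + 5·261 + 6·217 + 4·286 + 7·170) / 25 = 6225 / 25 ≈ 249.00
249.00 = 249 exactly: balanced.

balanced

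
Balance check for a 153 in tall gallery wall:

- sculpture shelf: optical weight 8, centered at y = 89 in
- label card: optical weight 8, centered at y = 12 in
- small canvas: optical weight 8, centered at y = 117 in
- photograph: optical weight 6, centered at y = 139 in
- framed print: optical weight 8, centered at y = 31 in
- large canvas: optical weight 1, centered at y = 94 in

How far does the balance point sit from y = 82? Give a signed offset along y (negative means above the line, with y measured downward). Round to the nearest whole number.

≈ -7 in

Σw = 8 + 8 + 8 + 6 + 8 + 1 = 39.
y-moment: 8·89 + 8·12 + 8·117 + 6·139 + 8·31 + 1·94 = 2920; centroid 2920/39 ≈ 74.87.
Difference: 74.87 − 82 ≈ -7.13.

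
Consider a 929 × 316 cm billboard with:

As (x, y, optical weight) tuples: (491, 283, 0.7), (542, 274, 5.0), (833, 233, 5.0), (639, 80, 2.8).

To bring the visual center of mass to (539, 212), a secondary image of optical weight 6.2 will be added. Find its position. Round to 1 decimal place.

After adding the secondary image, total weight = 0.7 + 5.0 + 5.0 + 2.8 + 6.2 = 19.7.
Along x: (9007.9 + 6.2·x) / 19.7 = 539 (existing moment 0.7·491 + 5.0·542 + 5.0·833 + 2.8·639 = 9007.9) ⇒ x = (10618.3 − 9007.9) / 6.2 ≈ 259.74.
Along y: (2957.1 + 6.2·y) / 19.7 = 212 (existing moment 0.7·283 + 5.0·274 + 5.0·233 + 2.8·80 = 2957.1) ⇒ y = (4176.4 − 2957.1) / 6.2 ≈ 196.66.

(259.7, 196.7)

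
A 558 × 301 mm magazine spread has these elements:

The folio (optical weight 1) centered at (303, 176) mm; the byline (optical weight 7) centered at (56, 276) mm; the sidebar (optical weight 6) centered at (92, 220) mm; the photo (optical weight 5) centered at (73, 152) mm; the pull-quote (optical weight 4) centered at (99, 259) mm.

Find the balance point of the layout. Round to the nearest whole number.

(87, 227)

Total weight = 1 + 7 + 6 + 5 + 4 = 23.
x-moment: 1·303 + 7·56 + 6·92 + 5·73 + 4·99 = 2008; centroid 2008/23 ≈ 87.30.
y-moment: 1·176 + 7·276 + 6·220 + 5·152 + 4·259 = 5224; centroid 5224/23 ≈ 227.13.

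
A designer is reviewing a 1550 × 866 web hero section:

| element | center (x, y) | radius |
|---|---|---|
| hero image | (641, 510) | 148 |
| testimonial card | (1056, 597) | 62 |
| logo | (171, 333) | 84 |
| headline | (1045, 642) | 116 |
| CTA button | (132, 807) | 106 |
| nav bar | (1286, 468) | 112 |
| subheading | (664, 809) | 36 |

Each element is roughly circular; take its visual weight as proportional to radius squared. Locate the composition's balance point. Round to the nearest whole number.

(727, 567)

r² weights: hero image 148² = 21904, testimonial card 62² = 3844, logo 84² = 7056, headline 116² = 13456, CTA button 106² = 11236, nav bar 112² = 12544, subheading 36² = 1296. Total = 71336.
x: (21904·641 + 3844·1056 + 7056·171 + 13456·1045 + 11236·132 + 12544·1286 + 1296·664) / 71336 = 51843104 / 71336 ≈ 726.75
y: (21904·510 + 3844·597 + 7056·333 + 13456·642 + 11236·807 + 12544·468 + 1296·809) / 71336 = 40440816 / 71336 ≈ 566.91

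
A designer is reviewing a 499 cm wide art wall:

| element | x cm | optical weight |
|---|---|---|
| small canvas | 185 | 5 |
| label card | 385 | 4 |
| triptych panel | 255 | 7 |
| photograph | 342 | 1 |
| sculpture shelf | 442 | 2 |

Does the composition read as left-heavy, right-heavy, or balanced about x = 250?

right-heavy

Weights sum to 5 + 4 + 7 + 1 + 2 = 19.
x-moment: 5·185 + 4·385 + 7·255 + 1·342 + 2·442 = 5476; centroid 5476/19 ≈ 288.21.
288.2 lies right of the midline 250, so the layout is right-heavy.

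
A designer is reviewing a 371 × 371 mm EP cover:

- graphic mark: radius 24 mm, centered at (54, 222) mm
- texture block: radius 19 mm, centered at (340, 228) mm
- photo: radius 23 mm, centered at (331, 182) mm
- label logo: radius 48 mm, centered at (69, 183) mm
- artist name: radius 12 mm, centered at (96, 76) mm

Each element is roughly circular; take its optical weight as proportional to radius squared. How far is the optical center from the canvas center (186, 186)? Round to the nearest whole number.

≈ 58 mm

Weights ∝ r²: graphic mark 24² = 576, texture block 19² = 361, photo 23² = 529, label logo 48² = 2304, artist name 12² = 144; Σw = 3914.
x-moment: 576·54 + 361·340 + 529·331 + 2304·69 + 144·96 = 501743; centroid 501743/3914 ≈ 128.19.
y-moment: 576·222 + 361·228 + 529·182 + 2304·183 + 144·76 = 739034; centroid 739034/3914 ≈ 188.82.
Relative to (186, 186): Δ = (-57.81, 2.82); |Δ| = √(-57.81² + 2.82²) ≈ 57.88.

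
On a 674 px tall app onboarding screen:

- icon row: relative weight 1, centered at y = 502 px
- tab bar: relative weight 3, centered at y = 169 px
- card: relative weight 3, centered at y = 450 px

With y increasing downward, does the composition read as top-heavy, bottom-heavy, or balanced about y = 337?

balanced

Σw = 1 + 3 + 3 = 7.
y: (1·502 + 3·169 + 3·450) / 7 = 2359 / 7 ≈ 337.00
That equals the midline 337 — balanced.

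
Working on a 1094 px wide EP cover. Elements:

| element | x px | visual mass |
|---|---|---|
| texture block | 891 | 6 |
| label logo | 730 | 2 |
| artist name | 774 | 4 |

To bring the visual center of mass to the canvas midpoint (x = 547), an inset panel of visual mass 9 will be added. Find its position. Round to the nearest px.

With the inset panel, Σw becomes 6 + 2 + 4 + 9 = 21.
Along x: (9902 + 9·x) / 21 = 547 (existing moment 6·891 + 2·730 + 4·774 = 9902) ⇒ x = (11487 − 9902) / 9 ≈ 176.11.

x ≈ 176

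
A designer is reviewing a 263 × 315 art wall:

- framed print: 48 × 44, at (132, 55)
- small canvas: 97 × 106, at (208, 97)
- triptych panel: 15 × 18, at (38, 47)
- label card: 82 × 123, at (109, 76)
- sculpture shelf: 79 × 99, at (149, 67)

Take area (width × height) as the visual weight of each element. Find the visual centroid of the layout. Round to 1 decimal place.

Areas → weights: framed print 48·44 = 2112, small canvas 97·106 = 10282, triptych panel 15·18 = 270, label card 82·123 = 10086, sculpture shelf 79·99 = 7821; Σw = 30571.
Σw·x = 2112·132 + 10282·208 + 270·38 + 10086·109 + 7821·149 = 4692403, so x̄ = 4692403/30571 ≈ 153.49.
Σw·y = 2112·55 + 10282·97 + 270·47 + 10086·76 + 7821·67 = 2416747, so ȳ = 2416747/30571 ≈ 79.05.

(153.5, 79.1)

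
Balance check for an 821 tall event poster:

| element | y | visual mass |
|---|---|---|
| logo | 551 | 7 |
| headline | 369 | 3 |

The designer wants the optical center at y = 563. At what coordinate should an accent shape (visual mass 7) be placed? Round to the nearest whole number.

New total weight: (7 + 3) + 7 = 17.
Along y: (4964 + 7·y) / 17 = 563 (existing moment 7·551 + 3·369 = 4964) ⇒ y = (9571 − 4964) / 7 ≈ 658.14.

y ≈ 658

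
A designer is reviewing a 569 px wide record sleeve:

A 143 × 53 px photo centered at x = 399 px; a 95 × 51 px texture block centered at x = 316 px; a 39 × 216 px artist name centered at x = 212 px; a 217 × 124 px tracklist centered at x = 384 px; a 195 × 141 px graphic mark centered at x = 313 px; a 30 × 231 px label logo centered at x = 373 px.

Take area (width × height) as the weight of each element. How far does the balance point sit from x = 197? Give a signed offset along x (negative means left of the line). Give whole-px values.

≈ 142 px

Areas → weights: photo 143·53 = 7579, texture block 95·51 = 4845, artist name 39·216 = 8424, tracklist 217·124 = 26908, graphic mark 195·141 = 27495, label logo 30·231 = 6930; Σw = 82181.
x-moment: 7579·399 + 4845·316 + 8424·212 + 26908·384 + 27495·313 + 6930·373 = 27864426; centroid 27864426/82181 ≈ 339.06.
Difference: 339.06 − 197 ≈ 142.06.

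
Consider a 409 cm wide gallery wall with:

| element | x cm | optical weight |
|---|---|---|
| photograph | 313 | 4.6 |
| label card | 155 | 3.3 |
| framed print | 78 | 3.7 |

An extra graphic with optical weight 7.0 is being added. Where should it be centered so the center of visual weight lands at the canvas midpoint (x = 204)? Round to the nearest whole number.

x ≈ 222

With the extra graphic, Σw becomes 4.6 + 3.3 + 3.7 + 7.0 = 18.6.
x: target moment 18.6×204 = 3794.4; current 4.6·313 + 3.3·155 + 3.7·78 = 2239.9; the extra graphic supplies 1554.5, so x = 1554.5/7.0 ≈ 222.07.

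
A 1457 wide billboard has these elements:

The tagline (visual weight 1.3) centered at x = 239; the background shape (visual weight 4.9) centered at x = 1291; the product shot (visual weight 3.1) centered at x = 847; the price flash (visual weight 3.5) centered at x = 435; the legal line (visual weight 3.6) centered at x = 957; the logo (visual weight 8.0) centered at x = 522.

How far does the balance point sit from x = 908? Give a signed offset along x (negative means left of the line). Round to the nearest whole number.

Total weight = 1.3 + 4.9 + 3.1 + 3.5 + 3.6 + 8.0 = 24.4.
x: moment 18406.0 / weight 24.4 ≈ 754.34
Difference: 754.34 − 908 ≈ -153.66.

≈ -154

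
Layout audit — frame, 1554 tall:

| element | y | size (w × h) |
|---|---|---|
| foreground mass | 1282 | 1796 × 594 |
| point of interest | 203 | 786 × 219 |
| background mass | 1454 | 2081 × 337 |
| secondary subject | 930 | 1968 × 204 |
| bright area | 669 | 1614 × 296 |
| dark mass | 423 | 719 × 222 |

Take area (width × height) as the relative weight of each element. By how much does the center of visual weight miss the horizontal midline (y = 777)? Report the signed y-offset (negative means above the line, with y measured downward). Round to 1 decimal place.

Areas: foreground mass 1796·594 = 1066824, point of interest 786·219 = 172134, background mass 2081·337 = 701297, secondary subject 1968·204 = 401472, bright area 1614·296 = 477744, dark mass 719·222 = 159618. Total weight = 2979089.
y: (1066824·1282 + 172134·203 + 701297·1454 + 401472·930 + 477744·669 + 159618·423) / 2979089 = 3182795518 / 2979089 ≈ 1068.38
Against y = 777, that's 1068.38 − 777 = 291.38.

≈ 291.4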